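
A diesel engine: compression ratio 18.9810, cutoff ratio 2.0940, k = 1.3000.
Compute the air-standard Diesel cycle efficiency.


r^(k-1) = 2.4182
rc^k = 2.6138
eta = 0.5308 = 53.0767%

53.0767%


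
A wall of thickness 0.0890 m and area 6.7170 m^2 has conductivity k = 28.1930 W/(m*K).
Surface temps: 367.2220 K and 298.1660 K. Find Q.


dT = 69.0560 K
Q = 28.1930 * 6.7170 * 69.0560 / 0.0890 = 146935.9454 W

146935.9454 W


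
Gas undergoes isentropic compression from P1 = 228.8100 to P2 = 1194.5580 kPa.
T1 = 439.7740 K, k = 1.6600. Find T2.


(k-1)/k = 0.3976
(P2/P1)^exp = 1.9291
T2 = 439.7740 * 1.9291 = 848.3850 K

848.3850 K


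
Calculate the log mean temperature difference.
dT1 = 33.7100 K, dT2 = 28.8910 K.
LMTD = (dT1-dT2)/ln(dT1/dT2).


dT1/dT2 = 1.1668
ln(dT1/dT2) = 0.1543
LMTD = 4.8190 / 0.1543 = 31.2386 K

31.2386 K


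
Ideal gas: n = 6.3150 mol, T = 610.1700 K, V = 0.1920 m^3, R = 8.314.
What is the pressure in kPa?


P = nRT/V = 6.3150 * 8.314 * 610.1700 / 0.1920
= 32035.7006 / 0.1920 = 166852.6073 Pa = 166.8526 kPa

166.8526 kPa


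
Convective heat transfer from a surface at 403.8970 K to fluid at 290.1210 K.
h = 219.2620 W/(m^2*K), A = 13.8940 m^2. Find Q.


dT = 113.7760 K
Q = 219.2620 * 13.8940 * 113.7760 = 346610.1905 W

346610.1905 W


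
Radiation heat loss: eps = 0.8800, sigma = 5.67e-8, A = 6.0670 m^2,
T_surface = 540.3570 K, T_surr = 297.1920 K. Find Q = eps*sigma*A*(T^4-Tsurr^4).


T^4 = 8.5256e+10
Tsurr^4 = 7.8010e+09
Q = 0.8800 * 5.67e-8 * 6.0670 * 7.7455e+10 = 23447.0040 W

23447.0040 W


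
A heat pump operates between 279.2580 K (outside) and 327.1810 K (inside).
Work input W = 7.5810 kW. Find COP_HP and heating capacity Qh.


COP = 327.1810 / 47.9230 = 6.8272
Qh = 6.8272 * 7.5810 = 51.7572 kW

COP = 6.8272, Qh = 51.7572 kW


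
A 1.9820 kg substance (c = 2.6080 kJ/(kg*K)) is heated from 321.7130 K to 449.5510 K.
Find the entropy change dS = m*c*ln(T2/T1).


T2/T1 = 1.3974
ln(T2/T1) = 0.3346
dS = 1.9820 * 2.6080 * 0.3346 = 1.7295 kJ/K

1.7295 kJ/K


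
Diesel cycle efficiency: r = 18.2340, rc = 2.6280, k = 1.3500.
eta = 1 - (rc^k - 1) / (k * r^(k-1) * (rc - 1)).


r^(k-1) = 2.7625
rc^k = 3.6855
eta = 0.5577 = 55.7691%

55.7691%


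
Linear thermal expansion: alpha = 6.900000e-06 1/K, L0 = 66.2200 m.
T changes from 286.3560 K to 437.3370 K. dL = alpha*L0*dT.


dT = 150.9810 K
dL = 6.900000e-06 * 66.2200 * 150.9810 = 0.068986 m
L_final = 66.288986 m

dL = 0.068986 m


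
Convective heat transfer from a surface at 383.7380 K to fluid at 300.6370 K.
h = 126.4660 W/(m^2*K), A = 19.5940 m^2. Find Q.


dT = 83.1010 K
Q = 126.4660 * 19.5940 * 83.1010 = 205922.1842 W

205922.1842 W


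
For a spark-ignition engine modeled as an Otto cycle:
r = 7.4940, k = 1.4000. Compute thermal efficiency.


r^(k-1) = 2.2381
eta = 1 - 1/2.2381 = 0.5532 = 55.3199%

55.3199%


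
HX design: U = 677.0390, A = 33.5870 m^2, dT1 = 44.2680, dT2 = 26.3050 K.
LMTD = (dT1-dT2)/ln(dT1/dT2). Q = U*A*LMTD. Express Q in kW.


LMTD = 34.5108 K
Q = 677.0390 * 33.5870 * 34.5108 = 784766.5907 W = 784.7666 kW

784.7666 kW


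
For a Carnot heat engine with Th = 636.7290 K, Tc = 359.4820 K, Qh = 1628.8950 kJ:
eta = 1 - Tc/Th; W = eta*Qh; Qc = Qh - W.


eta = 1 - 359.4820/636.7290 = 0.4354
W = 0.4354 * 1628.8950 = 709.2598 kJ
Qc = 1628.8950 - 709.2598 = 919.6352 kJ

eta = 43.5424%, W = 709.2598 kJ, Qc = 919.6352 kJ


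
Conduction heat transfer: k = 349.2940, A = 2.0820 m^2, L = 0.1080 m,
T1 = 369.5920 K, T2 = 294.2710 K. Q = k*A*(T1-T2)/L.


dT = 75.3210 K
Q = 349.2940 * 2.0820 * 75.3210 / 0.1080 = 507182.3978 W

507182.3978 W


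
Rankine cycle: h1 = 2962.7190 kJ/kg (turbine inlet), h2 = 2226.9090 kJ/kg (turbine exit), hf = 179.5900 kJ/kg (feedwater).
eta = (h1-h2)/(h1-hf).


W = 735.8100 kJ/kg
Q_in = 2783.1290 kJ/kg
eta = 0.2644 = 26.4382%

eta = 26.4382%


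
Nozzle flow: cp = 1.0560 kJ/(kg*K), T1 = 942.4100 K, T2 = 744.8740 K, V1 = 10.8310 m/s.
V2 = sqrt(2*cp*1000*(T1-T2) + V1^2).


dT = 197.5360 K
2*cp*1000*dT = 417196.0320
V1^2 = 117.3106
V2 = sqrt(417313.3426) = 645.9979 m/s

645.9979 m/s


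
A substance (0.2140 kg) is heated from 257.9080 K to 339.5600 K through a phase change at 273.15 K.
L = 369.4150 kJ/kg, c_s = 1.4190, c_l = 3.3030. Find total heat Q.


Q1 (sensible, solid) = 0.2140 * 1.4190 * 15.2420 = 4.6285 kJ
Q2 (latent) = 0.2140 * 369.4150 = 79.0548 kJ
Q3 (sensible, liquid) = 0.2140 * 3.3030 * 66.4100 = 46.9414 kJ
Q_total = 130.6247 kJ

130.6247 kJ


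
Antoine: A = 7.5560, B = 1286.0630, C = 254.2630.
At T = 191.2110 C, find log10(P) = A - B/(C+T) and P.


C+T = 445.4740
B/(C+T) = 2.8870
log10(P) = 7.5560 - 2.8870 = 4.6690
P = 10^4.6690 = 46670.8681 mmHg

46670.8681 mmHg


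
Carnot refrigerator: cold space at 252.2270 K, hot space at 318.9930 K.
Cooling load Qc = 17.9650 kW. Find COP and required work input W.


COP = 252.2270 / 66.7660 = 3.7778
W = 17.9650 / 3.7778 = 4.7554 kW

COP = 3.7778, W = 4.7554 kW


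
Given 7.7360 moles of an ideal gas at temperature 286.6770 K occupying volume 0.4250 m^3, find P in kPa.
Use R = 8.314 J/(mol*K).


P = nRT/V = 7.7360 * 8.314 * 286.6770 / 0.4250
= 18438.2344 / 0.4250 = 43384.0810 Pa = 43.3841 kPa

43.3841 kPa


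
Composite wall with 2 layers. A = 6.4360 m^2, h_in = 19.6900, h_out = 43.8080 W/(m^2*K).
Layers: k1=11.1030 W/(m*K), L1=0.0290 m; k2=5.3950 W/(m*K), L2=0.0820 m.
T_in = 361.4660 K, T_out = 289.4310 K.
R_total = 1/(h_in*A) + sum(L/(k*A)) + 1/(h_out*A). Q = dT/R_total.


R_conv_in = 1/(19.6900*6.4360) = 0.0079
R_1 = 0.0290/(11.1030*6.4360) = 0.0004
R_2 = 0.0820/(5.3950*6.4360) = 0.0024
R_conv_out = 1/(43.8080*6.4360) = 0.0035
R_total = 0.0142 K/W
Q = 72.0350 / 0.0142 = 5070.9981 W

R_total = 0.0142 K/W, Q = 5070.9981 W


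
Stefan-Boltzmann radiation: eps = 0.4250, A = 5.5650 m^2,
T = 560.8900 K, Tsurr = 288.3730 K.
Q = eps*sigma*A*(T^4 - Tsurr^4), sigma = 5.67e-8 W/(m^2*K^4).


T^4 = 9.8972e+10
Tsurr^4 = 6.9154e+09
Q = 0.4250 * 5.67e-8 * 5.5650 * 9.2056e+10 = 12344.9783 W

12344.9783 W


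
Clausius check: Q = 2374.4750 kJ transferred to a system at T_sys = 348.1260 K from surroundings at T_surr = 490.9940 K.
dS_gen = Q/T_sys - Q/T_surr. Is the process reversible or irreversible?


dS_sys = 2374.4750/348.1260 = 6.8207 kJ/K
dS_surr = -2374.4750/490.9940 = -4.8361 kJ/K
dS_gen = 6.8207 - 4.8361 = 1.9847 kJ/K (irreversible)

dS_gen = 1.9847 kJ/K, irreversible


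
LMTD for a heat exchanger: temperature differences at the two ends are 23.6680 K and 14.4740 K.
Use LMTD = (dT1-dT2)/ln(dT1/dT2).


dT1/dT2 = 1.6352
ln(dT1/dT2) = 0.4918
LMTD = 9.1940 / 0.4918 = 18.6957 K

18.6957 K


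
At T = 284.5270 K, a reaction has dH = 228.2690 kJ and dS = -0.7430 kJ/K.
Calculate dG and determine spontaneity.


T*dS = 284.5270 * -0.7430 = -211.4036 kJ
dG = 228.2690 + 211.4036 = 439.6726 kJ (non-spontaneous)

dG = 439.6726 kJ, non-spontaneous


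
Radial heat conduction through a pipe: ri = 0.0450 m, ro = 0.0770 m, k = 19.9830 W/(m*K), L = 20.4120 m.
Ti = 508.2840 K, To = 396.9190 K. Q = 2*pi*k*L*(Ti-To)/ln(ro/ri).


dT = 111.3650 K
ln(ro/ri) = 0.5371
Q = 2*pi*19.9830*20.4120*111.3650 / 0.5371 = 531355.2455 W

531355.2455 W


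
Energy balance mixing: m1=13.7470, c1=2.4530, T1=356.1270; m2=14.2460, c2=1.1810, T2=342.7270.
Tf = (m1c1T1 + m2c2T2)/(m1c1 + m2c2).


num = 17775.3171
den = 50.5459
Tf = 351.6667 K

351.6667 K


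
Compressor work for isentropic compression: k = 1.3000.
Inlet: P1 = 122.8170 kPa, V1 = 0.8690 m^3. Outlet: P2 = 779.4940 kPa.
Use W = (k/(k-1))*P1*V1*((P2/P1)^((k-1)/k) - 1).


(k-1)/k = 0.2308
(P2/P1)^exp = 1.5318
W = 4.3333 * 122.8170 * 0.8690 * (1.5318 - 1) = 245.9556 kJ

245.9556 kJ


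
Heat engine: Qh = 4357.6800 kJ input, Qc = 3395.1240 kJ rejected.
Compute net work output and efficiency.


W = 4357.6800 - 3395.1240 = 962.5560 kJ
eta = 962.5560 / 4357.6800 = 0.2209 = 22.0887%

W = 962.5560 kJ, eta = 22.0887%


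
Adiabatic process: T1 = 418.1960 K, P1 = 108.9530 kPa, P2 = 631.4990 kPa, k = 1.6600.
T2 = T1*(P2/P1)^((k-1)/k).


(k-1)/k = 0.3976
(P2/P1)^exp = 2.0110
T2 = 418.1960 * 2.0110 = 840.9969 K

840.9969 K


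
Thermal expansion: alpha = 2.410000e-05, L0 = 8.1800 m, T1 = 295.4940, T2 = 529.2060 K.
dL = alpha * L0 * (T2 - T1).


dT = 233.7120 K
dL = 2.410000e-05 * 8.1800 * 233.7120 = 0.046074 m
L_final = 8.226074 m

dL = 0.046074 m


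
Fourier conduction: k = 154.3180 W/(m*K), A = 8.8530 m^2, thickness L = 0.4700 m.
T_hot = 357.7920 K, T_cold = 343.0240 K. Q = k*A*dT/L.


dT = 14.7680 K
Q = 154.3180 * 8.8530 * 14.7680 / 0.4700 = 42927.0334 W

42927.0334 W


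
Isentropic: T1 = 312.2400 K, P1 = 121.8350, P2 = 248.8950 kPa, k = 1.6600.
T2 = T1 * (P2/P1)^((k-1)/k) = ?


(k-1)/k = 0.3976
(P2/P1)^exp = 1.3285
T2 = 312.2400 * 1.3285 = 414.7999 K

414.7999 K


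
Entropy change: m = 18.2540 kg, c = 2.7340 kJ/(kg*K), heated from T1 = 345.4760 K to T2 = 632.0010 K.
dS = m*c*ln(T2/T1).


T2/T1 = 1.8294
ln(T2/T1) = 0.6040
dS = 18.2540 * 2.7340 * 0.6040 = 30.1419 kJ/K

30.1419 kJ/K


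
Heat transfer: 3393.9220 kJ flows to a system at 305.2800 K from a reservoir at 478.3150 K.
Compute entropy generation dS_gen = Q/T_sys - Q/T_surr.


dS_sys = 3393.9220/305.2800 = 11.1174 kJ/K
dS_surr = -3393.9220/478.3150 = -7.0956 kJ/K
dS_gen = 11.1174 - 7.0956 = 4.0218 kJ/K (irreversible)

dS_gen = 4.0218 kJ/K, irreversible


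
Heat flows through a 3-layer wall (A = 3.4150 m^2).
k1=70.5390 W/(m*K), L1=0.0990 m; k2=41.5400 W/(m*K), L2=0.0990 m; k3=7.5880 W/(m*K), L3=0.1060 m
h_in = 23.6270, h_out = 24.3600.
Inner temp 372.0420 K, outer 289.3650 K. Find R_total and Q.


R_conv_in = 1/(23.6270*3.4150) = 0.0124
R_1 = 0.0990/(70.5390*3.4150) = 0.0004
R_2 = 0.0990/(41.5400*3.4150) = 0.0007
R_3 = 0.1060/(7.5880*3.4150) = 0.0041
R_conv_out = 1/(24.3600*3.4150) = 0.0120
R_total = 0.0296 K/W
Q = 82.6770 / 0.0296 = 2791.8297 W

R_total = 0.0296 K/W, Q = 2791.8297 W


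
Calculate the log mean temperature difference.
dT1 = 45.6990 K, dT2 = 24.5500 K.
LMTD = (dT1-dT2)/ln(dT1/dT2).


dT1/dT2 = 1.8615
ln(dT1/dT2) = 0.6214
LMTD = 21.1490 / 0.6214 = 34.0364 K

34.0364 K


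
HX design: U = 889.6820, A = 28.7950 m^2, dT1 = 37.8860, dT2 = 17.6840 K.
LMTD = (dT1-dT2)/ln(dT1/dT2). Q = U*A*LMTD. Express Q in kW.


LMTD = 26.5145 K
Q = 889.6820 * 28.7950 * 26.5145 = 679260.0869 W = 679.2601 kW

679.2601 kW


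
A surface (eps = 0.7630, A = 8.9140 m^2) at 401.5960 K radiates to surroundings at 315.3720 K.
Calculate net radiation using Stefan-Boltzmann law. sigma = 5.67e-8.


T^4 = 2.6011e+10
Tsurr^4 = 9.8922e+09
Q = 0.7630 * 5.67e-8 * 8.9140 * 1.6119e+10 = 6216.0415 W

6216.0415 W


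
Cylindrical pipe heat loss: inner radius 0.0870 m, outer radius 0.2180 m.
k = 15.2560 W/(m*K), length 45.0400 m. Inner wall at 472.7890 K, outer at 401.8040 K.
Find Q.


dT = 70.9850 K
ln(ro/ri) = 0.9186
Q = 2*pi*15.2560*45.0400*70.9850 / 0.9186 = 333630.1175 W

333630.1175 W


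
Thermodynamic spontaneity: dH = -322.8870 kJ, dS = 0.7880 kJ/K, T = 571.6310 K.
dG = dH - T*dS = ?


T*dS = 571.6310 * 0.7880 = 450.4452 kJ
dG = -322.8870 - 450.4452 = -773.3322 kJ (spontaneous)

dG = -773.3322 kJ, spontaneous


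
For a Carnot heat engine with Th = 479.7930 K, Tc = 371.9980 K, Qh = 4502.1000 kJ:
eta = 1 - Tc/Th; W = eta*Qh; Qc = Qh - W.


eta = 1 - 371.9980/479.7930 = 0.2247
W = 0.2247 * 4502.1000 = 1011.4859 kJ
Qc = 4502.1000 - 1011.4859 = 3490.6141 kJ

eta = 22.4670%, W = 1011.4859 kJ, Qc = 3490.6141 kJ


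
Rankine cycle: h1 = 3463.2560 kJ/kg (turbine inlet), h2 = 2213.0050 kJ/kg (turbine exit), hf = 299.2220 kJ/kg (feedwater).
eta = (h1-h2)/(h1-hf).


W = 1250.2510 kJ/kg
Q_in = 3164.0340 kJ/kg
eta = 0.3951 = 39.5145%

eta = 39.5145%


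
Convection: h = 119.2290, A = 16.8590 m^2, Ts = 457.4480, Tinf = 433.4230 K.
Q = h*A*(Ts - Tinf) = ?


dT = 24.0250 K
Q = 119.2290 * 16.8590 * 24.0250 = 48292.2131 W

48292.2131 W


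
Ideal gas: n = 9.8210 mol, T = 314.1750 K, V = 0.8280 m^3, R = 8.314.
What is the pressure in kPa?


P = nRT/V = 9.8210 * 8.314 * 314.1750 / 0.8280
= 25652.9524 / 0.8280 = 30981.8265 Pa = 30.9818 kPa

30.9818 kPa


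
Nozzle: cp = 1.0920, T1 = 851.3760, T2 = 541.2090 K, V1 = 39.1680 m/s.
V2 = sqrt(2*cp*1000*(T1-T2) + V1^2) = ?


dT = 310.1670 K
2*cp*1000*dT = 677404.7280
V1^2 = 1534.1322
V2 = sqrt(678938.8602) = 823.9775 m/s

823.9775 m/s


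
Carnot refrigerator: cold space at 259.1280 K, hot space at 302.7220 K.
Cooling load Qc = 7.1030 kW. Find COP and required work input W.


COP = 259.1280 / 43.5940 = 5.9441
W = 7.1030 / 5.9441 = 1.1950 kW

COP = 5.9441, W = 1.1950 kW


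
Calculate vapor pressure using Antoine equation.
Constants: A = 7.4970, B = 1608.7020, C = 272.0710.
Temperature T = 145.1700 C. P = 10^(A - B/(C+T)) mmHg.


C+T = 417.2410
B/(C+T) = 3.8556
log10(P) = 7.4970 - 3.8556 = 3.6414
P = 10^3.6414 = 4379.5523 mmHg

4379.5523 mmHg


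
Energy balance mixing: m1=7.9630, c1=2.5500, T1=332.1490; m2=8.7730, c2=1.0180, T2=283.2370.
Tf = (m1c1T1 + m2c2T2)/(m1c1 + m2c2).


num = 9274.0666
den = 29.2366
Tf = 317.2078 K

317.2078 K


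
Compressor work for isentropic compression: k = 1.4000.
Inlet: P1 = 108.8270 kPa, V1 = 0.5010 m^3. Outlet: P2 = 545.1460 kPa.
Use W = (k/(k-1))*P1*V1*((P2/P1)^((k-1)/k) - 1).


(k-1)/k = 0.2857
(P2/P1)^exp = 1.5847
W = 3.5000 * 108.8270 * 0.5010 * (1.5847 - 1) = 111.5696 kJ

111.5696 kJ


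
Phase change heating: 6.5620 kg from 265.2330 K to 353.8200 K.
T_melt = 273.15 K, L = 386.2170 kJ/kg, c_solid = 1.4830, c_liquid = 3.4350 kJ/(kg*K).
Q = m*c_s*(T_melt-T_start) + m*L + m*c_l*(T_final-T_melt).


Q1 (sensible, solid) = 6.5620 * 1.4830 * 7.9170 = 77.0439 kJ
Q2 (latent) = 6.5620 * 386.2170 = 2534.3560 kJ
Q3 (sensible, liquid) = 6.5620 * 3.4350 * 80.6700 = 1818.3397 kJ
Q_total = 4429.7395 kJ

4429.7395 kJ


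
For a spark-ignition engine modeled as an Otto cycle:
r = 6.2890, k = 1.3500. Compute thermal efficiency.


r^(k-1) = 1.9033
eta = 1 - 1/1.9033 = 0.4746 = 47.4592%

47.4592%


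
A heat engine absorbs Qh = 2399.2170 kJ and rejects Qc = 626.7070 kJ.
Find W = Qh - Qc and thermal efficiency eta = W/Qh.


W = 2399.2170 - 626.7070 = 1772.5100 kJ
eta = 1772.5100 / 2399.2170 = 0.7388 = 73.8787%

W = 1772.5100 kJ, eta = 73.8787%


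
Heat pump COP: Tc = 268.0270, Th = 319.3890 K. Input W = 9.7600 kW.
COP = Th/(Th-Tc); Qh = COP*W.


COP = 319.3890 / 51.3620 = 6.2184
Qh = 6.2184 * 9.7600 = 60.6915 kW

COP = 6.2184, Qh = 60.6915 kW


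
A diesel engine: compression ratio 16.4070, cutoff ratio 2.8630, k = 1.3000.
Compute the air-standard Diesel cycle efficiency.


r^(k-1) = 2.3148
rc^k = 3.9253
eta = 0.4782 = 47.8207%

47.8207%


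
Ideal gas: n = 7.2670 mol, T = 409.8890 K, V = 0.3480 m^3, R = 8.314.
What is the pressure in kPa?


P = nRT/V = 7.2670 * 8.314 * 409.8890 / 0.3480
= 24764.6072 / 0.3480 = 71162.6644 Pa = 71.1627 kPa

71.1627 kPa


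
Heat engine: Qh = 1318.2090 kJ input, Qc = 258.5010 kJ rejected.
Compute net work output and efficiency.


W = 1318.2090 - 258.5010 = 1059.7080 kJ
eta = 1059.7080 / 1318.2090 = 0.8039 = 80.3900%

W = 1059.7080 kJ, eta = 80.3900%


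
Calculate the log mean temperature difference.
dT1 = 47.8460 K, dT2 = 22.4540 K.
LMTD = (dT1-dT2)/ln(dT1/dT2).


dT1/dT2 = 2.1308
ln(dT1/dT2) = 0.7565
LMTD = 25.3920 / 0.7565 = 33.5643 K

33.5643 K


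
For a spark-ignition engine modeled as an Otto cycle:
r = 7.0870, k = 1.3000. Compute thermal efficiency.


r^(k-1) = 1.7994
eta = 1 - 1/1.7994 = 0.4443 = 44.4273%

44.4273%


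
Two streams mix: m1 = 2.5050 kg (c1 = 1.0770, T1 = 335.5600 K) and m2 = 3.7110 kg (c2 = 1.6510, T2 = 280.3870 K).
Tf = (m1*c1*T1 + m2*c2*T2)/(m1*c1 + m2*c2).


num = 2623.1945
den = 8.8247
Tf = 297.2544 K

297.2544 K


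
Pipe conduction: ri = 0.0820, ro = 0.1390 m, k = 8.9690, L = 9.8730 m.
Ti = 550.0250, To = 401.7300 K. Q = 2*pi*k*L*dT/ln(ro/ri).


dT = 148.2950 K
ln(ro/ri) = 0.5278
Q = 2*pi*8.9690*9.8730*148.2950 / 0.5278 = 156339.0396 W

156339.0396 W


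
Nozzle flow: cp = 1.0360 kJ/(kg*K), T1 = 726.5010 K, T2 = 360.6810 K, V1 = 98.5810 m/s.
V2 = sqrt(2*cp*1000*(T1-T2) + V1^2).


dT = 365.8200 K
2*cp*1000*dT = 757979.0400
V1^2 = 9718.2136
V2 = sqrt(767697.2536) = 876.1833 m/s

876.1833 m/s


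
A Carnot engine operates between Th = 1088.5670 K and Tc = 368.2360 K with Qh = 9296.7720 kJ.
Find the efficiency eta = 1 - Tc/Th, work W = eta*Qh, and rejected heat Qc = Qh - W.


eta = 1 - 368.2360/1088.5670 = 0.6617
W = 0.6617 * 9296.7720 = 6151.8979 kJ
Qc = 9296.7720 - 6151.8979 = 3144.8741 kJ

eta = 66.1724%, W = 6151.8979 kJ, Qc = 3144.8741 kJ


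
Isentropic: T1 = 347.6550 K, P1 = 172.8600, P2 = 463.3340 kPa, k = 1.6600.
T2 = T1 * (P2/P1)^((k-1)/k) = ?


(k-1)/k = 0.3976
(P2/P1)^exp = 1.4800
T2 = 347.6550 * 1.4800 = 514.5132 K

514.5132 K


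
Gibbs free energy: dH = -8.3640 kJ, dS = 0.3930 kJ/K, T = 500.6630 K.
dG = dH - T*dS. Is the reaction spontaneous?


T*dS = 500.6630 * 0.3930 = 196.7606 kJ
dG = -8.3640 - 196.7606 = -205.1246 kJ (spontaneous)

dG = -205.1246 kJ, spontaneous


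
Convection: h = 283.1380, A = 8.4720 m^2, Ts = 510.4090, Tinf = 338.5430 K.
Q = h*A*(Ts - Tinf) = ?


dT = 171.8660 K
Q = 283.1380 * 8.4720 * 171.8660 = 412262.7315 W

412262.7315 W


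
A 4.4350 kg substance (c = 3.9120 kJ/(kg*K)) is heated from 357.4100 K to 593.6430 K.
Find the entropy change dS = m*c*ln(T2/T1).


T2/T1 = 1.6610
ln(T2/T1) = 0.5074
dS = 4.4350 * 3.9120 * 0.5074 = 8.8032 kJ/K

8.8032 kJ/K


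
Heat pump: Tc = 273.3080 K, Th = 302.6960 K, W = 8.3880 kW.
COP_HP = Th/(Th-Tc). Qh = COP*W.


COP = 302.6960 / 29.3880 = 10.3000
Qh = 10.3000 * 8.3880 = 86.3963 kW

COP = 10.3000, Qh = 86.3963 kW


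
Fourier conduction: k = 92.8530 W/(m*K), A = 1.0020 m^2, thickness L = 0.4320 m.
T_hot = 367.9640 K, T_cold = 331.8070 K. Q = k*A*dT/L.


dT = 36.1570 K
Q = 92.8530 * 1.0020 * 36.1570 / 0.4320 = 7787.0382 W

7787.0382 W


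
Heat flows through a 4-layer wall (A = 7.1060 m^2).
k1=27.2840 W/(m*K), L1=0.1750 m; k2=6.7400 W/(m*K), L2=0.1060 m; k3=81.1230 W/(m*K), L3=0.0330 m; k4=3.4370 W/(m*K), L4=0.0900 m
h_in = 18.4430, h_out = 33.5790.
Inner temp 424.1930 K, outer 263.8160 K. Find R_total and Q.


R_conv_in = 1/(18.4430*7.1060) = 0.0076
R_1 = 0.1750/(27.2840*7.1060) = 0.0009
R_2 = 0.1060/(6.7400*7.1060) = 0.0022
R_3 = 0.0330/(81.1230*7.1060) = 5.7246e-05
R_4 = 0.0900/(3.4370*7.1060) = 0.0037
R_conv_out = 1/(33.5790*7.1060) = 0.0042
R_total = 0.0187 K/W
Q = 160.3770 / 0.0187 = 8585.8168 W

R_total = 0.0187 K/W, Q = 8585.8168 W


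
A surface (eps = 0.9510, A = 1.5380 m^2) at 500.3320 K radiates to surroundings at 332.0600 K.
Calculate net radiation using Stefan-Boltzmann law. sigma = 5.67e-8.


T^4 = 6.2666e+10
Tsurr^4 = 1.2158e+10
Q = 0.9510 * 5.67e-8 * 1.5380 * 5.0508e+10 = 4188.7121 W

4188.7121 W


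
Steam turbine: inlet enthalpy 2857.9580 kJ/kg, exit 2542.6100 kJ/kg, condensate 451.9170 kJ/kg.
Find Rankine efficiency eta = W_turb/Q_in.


W = 315.3480 kJ/kg
Q_in = 2406.0410 kJ/kg
eta = 0.1311 = 13.1065%

eta = 13.1065%


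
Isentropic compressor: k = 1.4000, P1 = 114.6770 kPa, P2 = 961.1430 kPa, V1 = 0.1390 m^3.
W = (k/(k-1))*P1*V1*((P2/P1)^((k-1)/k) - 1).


(k-1)/k = 0.2857
(P2/P1)^exp = 1.8357
W = 3.5000 * 114.6770 * 0.1390 * (1.8357 - 1) = 46.6244 kJ

46.6244 kJ


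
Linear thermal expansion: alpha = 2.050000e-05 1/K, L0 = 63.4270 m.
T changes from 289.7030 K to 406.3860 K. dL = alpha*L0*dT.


dT = 116.6830 K
dL = 2.050000e-05 * 63.4270 * 116.6830 = 0.151717 m
L_final = 63.578717 m

dL = 0.151717 m


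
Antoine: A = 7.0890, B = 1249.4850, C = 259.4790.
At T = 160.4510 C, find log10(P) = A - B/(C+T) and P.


C+T = 419.9300
B/(C+T) = 2.9755
log10(P) = 7.0890 - 2.9755 = 4.1135
P = 10^4.1135 = 12987.9260 mmHg

12987.9260 mmHg


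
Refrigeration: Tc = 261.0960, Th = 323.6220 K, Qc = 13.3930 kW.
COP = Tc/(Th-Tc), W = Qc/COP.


COP = 261.0960 / 62.5260 = 4.1758
W = 13.3930 / 4.1758 = 3.2073 kW

COP = 4.1758, W = 3.2073 kW


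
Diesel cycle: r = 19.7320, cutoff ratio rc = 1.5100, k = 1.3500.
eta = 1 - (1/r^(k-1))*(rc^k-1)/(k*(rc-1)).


r^(k-1) = 2.8399
rc^k = 1.7443
eta = 0.6193 = 61.9347%

61.9347%


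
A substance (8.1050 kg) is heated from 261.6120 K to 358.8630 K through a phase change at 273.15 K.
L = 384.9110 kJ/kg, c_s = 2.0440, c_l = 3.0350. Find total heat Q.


Q1 (sensible, solid) = 8.1050 * 2.0440 * 11.5380 = 191.1457 kJ
Q2 (latent) = 8.1050 * 384.9110 = 3119.7037 kJ
Q3 (sensible, liquid) = 8.1050 * 3.0350 * 85.7130 = 2108.4262 kJ
Q_total = 5419.2755 kJ

5419.2755 kJ


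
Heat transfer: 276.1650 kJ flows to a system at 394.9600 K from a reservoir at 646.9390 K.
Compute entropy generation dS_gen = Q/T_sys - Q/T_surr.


dS_sys = 276.1650/394.9600 = 0.6992 kJ/K
dS_surr = -276.1650/646.9390 = -0.4269 kJ/K
dS_gen = 0.6992 - 0.4269 = 0.2723 kJ/K (irreversible)

dS_gen = 0.2723 kJ/K, irreversible


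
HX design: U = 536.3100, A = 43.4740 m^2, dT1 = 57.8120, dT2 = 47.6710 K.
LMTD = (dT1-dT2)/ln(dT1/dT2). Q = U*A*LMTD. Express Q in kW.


LMTD = 52.5786 K
Q = 536.3100 * 43.4740 * 52.5786 = 1225898.6666 W = 1225.8987 kW

1225.8987 kW


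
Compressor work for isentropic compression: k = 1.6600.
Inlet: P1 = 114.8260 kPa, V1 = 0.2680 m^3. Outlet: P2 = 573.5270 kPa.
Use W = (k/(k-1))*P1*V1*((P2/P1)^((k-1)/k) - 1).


(k-1)/k = 0.3976
(P2/P1)^exp = 1.8955
W = 2.5152 * 114.8260 * 0.2680 * (1.8955 - 1) = 69.3109 kJ

69.3109 kJ


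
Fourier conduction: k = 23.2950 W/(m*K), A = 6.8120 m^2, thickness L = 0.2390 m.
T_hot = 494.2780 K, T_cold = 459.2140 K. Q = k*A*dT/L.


dT = 35.0640 K
Q = 23.2950 * 6.8120 * 35.0640 / 0.2390 = 23280.9614 W

23280.9614 W


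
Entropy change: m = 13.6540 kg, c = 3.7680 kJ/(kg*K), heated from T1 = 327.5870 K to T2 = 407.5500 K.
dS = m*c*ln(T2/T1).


T2/T1 = 1.2441
ln(T2/T1) = 0.2184
dS = 13.6540 * 3.7680 * 0.2184 = 11.2368 kJ/K

11.2368 kJ/K


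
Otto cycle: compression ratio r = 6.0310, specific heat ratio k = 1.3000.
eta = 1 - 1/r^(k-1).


r^(k-1) = 1.7144
eta = 1 - 1/1.7144 = 0.4167 = 41.6712%

41.6712%


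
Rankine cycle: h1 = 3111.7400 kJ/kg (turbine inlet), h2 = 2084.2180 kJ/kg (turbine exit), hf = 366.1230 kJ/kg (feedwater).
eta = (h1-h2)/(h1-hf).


W = 1027.5220 kJ/kg
Q_in = 2745.6170 kJ/kg
eta = 0.3742 = 37.4241%

eta = 37.4241%


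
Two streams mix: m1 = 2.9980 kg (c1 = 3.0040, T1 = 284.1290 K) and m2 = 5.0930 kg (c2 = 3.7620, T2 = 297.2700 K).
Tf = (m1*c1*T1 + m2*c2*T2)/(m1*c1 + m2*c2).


num = 8254.5169
den = 28.1659
Tf = 293.0682 K

293.0682 K


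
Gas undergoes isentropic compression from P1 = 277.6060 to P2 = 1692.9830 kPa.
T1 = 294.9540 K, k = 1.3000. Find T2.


(k-1)/k = 0.2308
(P2/P1)^exp = 1.5178
T2 = 294.9540 * 1.5178 = 447.6718 K

447.6718 K


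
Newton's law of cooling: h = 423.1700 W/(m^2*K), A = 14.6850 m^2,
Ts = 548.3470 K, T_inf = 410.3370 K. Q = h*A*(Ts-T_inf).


dT = 138.0100 K
Q = 423.1700 * 14.6850 * 138.0100 = 857628.8426 W

857628.8426 W


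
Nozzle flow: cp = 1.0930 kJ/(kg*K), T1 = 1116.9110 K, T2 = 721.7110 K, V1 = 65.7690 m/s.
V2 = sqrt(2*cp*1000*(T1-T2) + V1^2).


dT = 395.2000 K
2*cp*1000*dT = 863907.2000
V1^2 = 4325.5614
V2 = sqrt(868232.7614) = 931.7901 m/s

931.7901 m/s


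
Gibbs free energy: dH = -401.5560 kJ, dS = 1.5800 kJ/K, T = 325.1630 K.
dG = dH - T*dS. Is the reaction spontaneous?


T*dS = 325.1630 * 1.5800 = 513.7575 kJ
dG = -401.5560 - 513.7575 = -915.3135 kJ (spontaneous)

dG = -915.3135 kJ, spontaneous


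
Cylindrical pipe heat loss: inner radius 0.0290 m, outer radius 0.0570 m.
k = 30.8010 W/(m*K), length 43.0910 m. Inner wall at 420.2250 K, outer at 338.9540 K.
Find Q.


dT = 81.2710 K
ln(ro/ri) = 0.6758
Q = 2*pi*30.8010*43.0910*81.2710 / 0.6758 = 1002945.4494 W

1002945.4494 W


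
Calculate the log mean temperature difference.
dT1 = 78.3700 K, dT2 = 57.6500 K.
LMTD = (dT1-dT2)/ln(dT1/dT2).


dT1/dT2 = 1.3594
ln(dT1/dT2) = 0.3071
LMTD = 20.7200 / 0.3071 = 67.4807 K

67.4807 K


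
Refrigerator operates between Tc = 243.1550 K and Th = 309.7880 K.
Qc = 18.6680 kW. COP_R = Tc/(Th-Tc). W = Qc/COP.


COP = 243.1550 / 66.6330 = 3.6492
W = 18.6680 / 3.6492 = 5.1157 kW

COP = 3.6492, W = 5.1157 kW


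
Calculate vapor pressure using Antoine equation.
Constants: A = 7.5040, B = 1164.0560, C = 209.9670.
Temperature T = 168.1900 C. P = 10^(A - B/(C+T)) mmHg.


C+T = 378.1570
B/(C+T) = 3.0782
log10(P) = 7.5040 - 3.0782 = 4.4258
P = 10^4.4258 = 26654.1783 mmHg

26654.1783 mmHg


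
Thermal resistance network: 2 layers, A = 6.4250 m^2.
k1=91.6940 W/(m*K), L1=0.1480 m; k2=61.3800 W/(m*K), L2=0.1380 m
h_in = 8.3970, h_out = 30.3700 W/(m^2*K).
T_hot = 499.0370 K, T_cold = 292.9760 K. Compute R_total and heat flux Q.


R_conv_in = 1/(8.3970*6.4250) = 0.0185
R_1 = 0.1480/(91.6940*6.4250) = 0.0003
R_2 = 0.1380/(61.3800*6.4250) = 0.0003
R_conv_out = 1/(30.3700*6.4250) = 0.0051
R_total = 0.0243 K/W
Q = 206.0610 / 0.0243 = 8493.3550 W

R_total = 0.0243 K/W, Q = 8493.3550 W


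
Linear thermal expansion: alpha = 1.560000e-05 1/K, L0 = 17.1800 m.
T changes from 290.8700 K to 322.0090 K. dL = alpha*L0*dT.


dT = 31.1390 K
dL = 1.560000e-05 * 17.1800 * 31.1390 = 0.008346 m
L_final = 17.188346 m

dL = 0.008346 m


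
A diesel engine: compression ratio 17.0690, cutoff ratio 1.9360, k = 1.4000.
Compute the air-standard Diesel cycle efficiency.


r^(k-1) = 3.1109
rc^k = 2.5215
eta = 0.6268 = 62.6751%

62.6751%


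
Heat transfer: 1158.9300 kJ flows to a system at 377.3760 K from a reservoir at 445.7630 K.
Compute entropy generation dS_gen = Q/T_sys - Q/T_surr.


dS_sys = 1158.9300/377.3760 = 3.0710 kJ/K
dS_surr = -1158.9300/445.7630 = -2.5999 kJ/K
dS_gen = 3.0710 - 2.5999 = 0.4711 kJ/K (irreversible)

dS_gen = 0.4711 kJ/K, irreversible


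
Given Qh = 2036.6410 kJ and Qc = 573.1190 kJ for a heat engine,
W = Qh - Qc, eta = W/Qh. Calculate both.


W = 2036.6410 - 573.1190 = 1463.5220 kJ
eta = 1463.5220 / 2036.6410 = 0.7186 = 71.8596%

W = 1463.5220 kJ, eta = 71.8596%


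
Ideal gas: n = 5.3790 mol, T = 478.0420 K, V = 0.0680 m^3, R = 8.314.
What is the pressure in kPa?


P = nRT/V = 5.3790 * 8.314 * 478.0420 / 0.0680
= 21378.5192 / 0.0680 = 314389.9875 Pa = 314.3900 kPa

314.3900 kPa


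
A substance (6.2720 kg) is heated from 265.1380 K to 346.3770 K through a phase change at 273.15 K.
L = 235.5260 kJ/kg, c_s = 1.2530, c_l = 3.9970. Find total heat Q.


Q1 (sensible, solid) = 6.2720 * 1.2530 * 8.0120 = 62.9648 kJ
Q2 (latent) = 6.2720 * 235.5260 = 1477.2191 kJ
Q3 (sensible, liquid) = 6.2720 * 3.9970 * 73.2270 = 1835.7411 kJ
Q_total = 3375.9250 kJ

3375.9250 kJ


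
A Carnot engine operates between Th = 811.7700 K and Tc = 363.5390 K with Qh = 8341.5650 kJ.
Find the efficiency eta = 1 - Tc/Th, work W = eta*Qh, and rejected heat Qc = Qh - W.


eta = 1 - 363.5390/811.7700 = 0.5522
W = 0.5522 * 8341.5650 = 4605.9204 kJ
Qc = 8341.5650 - 4605.9204 = 3735.6446 kJ

eta = 55.2165%, W = 4605.9204 kJ, Qc = 3735.6446 kJ


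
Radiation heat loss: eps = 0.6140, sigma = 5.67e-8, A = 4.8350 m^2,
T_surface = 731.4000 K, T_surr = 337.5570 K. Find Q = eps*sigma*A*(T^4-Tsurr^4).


T^4 = 2.8617e+11
Tsurr^4 = 1.2983e+10
Q = 0.6140 * 5.67e-8 * 4.8350 * 2.7318e+11 = 45983.5839 W

45983.5839 W


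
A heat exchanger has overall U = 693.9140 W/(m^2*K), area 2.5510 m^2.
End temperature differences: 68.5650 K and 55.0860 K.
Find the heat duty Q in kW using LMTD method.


LMTD = 61.5798 K
Q = 693.9140 * 2.5510 * 61.5798 = 109007.0549 W = 109.0071 kW

109.0071 kW


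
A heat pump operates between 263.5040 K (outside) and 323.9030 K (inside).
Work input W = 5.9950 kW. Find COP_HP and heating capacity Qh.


COP = 323.9030 / 60.3990 = 5.3627
Qh = 5.3627 * 5.9950 = 32.1495 kW

COP = 5.3627, Qh = 32.1495 kW


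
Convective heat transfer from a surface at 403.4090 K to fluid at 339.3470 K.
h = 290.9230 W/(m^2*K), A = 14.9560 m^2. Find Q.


dT = 64.0620 K
Q = 290.9230 * 14.9560 * 64.0620 = 278736.6056 W

278736.6056 W


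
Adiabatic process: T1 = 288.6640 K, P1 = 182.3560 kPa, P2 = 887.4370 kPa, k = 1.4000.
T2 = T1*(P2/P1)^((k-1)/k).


(k-1)/k = 0.2857
(P2/P1)^exp = 1.5716
T2 = 288.6640 * 1.5716 = 453.6704 K

453.6704 K


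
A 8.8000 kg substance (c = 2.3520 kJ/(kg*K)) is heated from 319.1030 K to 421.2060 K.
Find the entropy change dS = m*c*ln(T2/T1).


T2/T1 = 1.3200
ln(T2/T1) = 0.2776
dS = 8.8000 * 2.3520 * 0.2776 = 5.7458 kJ/K

5.7458 kJ/K


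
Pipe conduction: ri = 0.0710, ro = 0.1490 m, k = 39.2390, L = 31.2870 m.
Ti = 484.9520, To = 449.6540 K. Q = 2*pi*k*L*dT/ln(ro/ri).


dT = 35.2980 K
ln(ro/ri) = 0.7413
Q = 2*pi*39.2390*31.2870*35.2980 / 0.7413 = 367314.0057 W

367314.0057 W


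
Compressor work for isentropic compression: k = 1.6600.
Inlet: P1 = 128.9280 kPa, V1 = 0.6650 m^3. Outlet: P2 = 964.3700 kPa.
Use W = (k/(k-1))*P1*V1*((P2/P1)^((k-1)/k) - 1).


(k-1)/k = 0.3976
(P2/P1)^exp = 2.2256
W = 2.5152 * 128.9280 * 0.6650 * (2.2256 - 1) = 264.2969 kJ

264.2969 kJ


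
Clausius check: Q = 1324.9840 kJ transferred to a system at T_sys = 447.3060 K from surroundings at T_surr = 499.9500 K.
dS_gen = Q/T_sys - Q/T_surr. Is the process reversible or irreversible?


dS_sys = 1324.9840/447.3060 = 2.9621 kJ/K
dS_surr = -1324.9840/499.9500 = -2.6502 kJ/K
dS_gen = 2.9621 - 2.6502 = 0.3119 kJ/K (irreversible)

dS_gen = 0.3119 kJ/K, irreversible


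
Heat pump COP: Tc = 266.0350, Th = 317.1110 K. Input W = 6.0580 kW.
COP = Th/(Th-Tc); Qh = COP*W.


COP = 317.1110 / 51.0760 = 6.2086
Qh = 6.2086 * 6.0580 = 37.6118 kW

COP = 6.2086, Qh = 37.6118 kW


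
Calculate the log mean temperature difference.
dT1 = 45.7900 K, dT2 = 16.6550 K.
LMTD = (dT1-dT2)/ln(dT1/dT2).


dT1/dT2 = 2.7493
ln(dT1/dT2) = 1.0114
LMTD = 29.1350 / 1.0114 = 28.8079 K

28.8079 K


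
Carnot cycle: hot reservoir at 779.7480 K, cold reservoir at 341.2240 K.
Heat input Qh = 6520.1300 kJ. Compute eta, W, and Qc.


eta = 1 - 341.2240/779.7480 = 0.5624
W = 0.5624 * 6520.1300 = 3666.8686 kJ
Qc = 6520.1300 - 3666.8686 = 2853.2614 kJ

eta = 56.2392%, W = 3666.8686 kJ, Qc = 2853.2614 kJ


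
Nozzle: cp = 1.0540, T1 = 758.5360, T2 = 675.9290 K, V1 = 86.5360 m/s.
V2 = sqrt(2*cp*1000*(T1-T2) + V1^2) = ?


dT = 82.6070 K
2*cp*1000*dT = 174135.5560
V1^2 = 7488.4793
V2 = sqrt(181624.0353) = 426.1737 m/s

426.1737 m/s


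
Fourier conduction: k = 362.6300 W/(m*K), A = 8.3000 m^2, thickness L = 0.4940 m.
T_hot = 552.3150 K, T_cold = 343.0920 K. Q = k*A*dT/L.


dT = 209.2230 K
Q = 362.6300 * 8.3000 * 209.2230 / 0.4940 = 1274747.8803 W

1274747.8803 W


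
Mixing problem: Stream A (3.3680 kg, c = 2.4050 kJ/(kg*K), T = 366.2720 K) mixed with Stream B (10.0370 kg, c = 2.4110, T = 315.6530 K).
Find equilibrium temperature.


num = 10605.3701
den = 32.2992
Tf = 328.3473 K

328.3473 K


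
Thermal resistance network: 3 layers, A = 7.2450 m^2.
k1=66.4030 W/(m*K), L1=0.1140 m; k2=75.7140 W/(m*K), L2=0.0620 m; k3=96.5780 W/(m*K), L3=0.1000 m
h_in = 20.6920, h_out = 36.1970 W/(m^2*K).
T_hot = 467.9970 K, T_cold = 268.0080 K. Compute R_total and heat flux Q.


R_conv_in = 1/(20.6920*7.2450) = 0.0067
R_1 = 0.1140/(66.4030*7.2450) = 0.0002
R_2 = 0.0620/(75.7140*7.2450) = 0.0001
R_3 = 0.1000/(96.5780*7.2450) = 0.0001
R_conv_out = 1/(36.1970*7.2450) = 0.0038
R_total = 0.0110 K/W
Q = 199.9890 / 0.0110 = 18219.5575 W

R_total = 0.0110 K/W, Q = 18219.5575 W


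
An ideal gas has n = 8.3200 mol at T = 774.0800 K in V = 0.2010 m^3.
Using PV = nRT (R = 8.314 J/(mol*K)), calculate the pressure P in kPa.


P = nRT/V = 8.3200 * 8.314 * 774.0800 / 0.2010
= 53545.0333 / 0.2010 = 266393.2006 Pa = 266.3932 kPa

266.3932 kPa


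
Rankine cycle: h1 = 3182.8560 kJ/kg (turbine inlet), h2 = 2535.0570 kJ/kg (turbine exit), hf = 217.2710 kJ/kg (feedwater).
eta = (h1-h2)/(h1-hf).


W = 647.7990 kJ/kg
Q_in = 2965.5850 kJ/kg
eta = 0.2184 = 21.8439%

eta = 21.8439%


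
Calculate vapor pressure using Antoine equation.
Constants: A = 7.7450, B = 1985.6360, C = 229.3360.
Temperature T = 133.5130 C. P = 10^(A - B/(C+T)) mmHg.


C+T = 362.8490
B/(C+T) = 5.4723
log10(P) = 7.7450 - 5.4723 = 2.2727
P = 10^2.2727 = 187.3493 mmHg

187.3493 mmHg


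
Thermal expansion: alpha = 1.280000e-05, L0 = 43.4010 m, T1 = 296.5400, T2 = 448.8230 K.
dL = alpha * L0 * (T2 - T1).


dT = 152.2830 K
dL = 1.280000e-05 * 43.4010 * 152.2830 = 0.084598 m
L_final = 43.485598 m

dL = 0.084598 m


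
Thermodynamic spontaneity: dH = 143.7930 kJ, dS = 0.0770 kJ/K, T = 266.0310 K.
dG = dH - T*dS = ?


T*dS = 266.0310 * 0.0770 = 20.4844 kJ
dG = 143.7930 - 20.4844 = 123.3086 kJ (non-spontaneous)

dG = 123.3086 kJ, non-spontaneous


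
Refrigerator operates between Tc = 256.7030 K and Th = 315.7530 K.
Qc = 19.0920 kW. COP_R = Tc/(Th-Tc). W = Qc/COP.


COP = 256.7030 / 59.0500 = 4.3472
W = 19.0920 / 4.3472 = 4.3918 kW

COP = 4.3472, W = 4.3918 kW


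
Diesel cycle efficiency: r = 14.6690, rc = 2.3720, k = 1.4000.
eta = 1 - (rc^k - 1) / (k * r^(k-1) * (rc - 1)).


r^(k-1) = 2.9279
rc^k = 3.3509
eta = 0.5820 = 58.1986%

58.1986%


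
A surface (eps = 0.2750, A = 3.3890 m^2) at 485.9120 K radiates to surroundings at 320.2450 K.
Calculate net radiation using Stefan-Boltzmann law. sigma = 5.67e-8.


T^4 = 5.5748e+10
Tsurr^4 = 1.0518e+10
Q = 0.2750 * 5.67e-8 * 3.3890 * 4.5230e+10 = 2390.1011 W

2390.1011 W


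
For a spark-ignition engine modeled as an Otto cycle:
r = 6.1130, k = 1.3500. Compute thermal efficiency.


r^(k-1) = 1.8845
eta = 1 - 1/1.8845 = 0.4693 = 46.9347%

46.9347%


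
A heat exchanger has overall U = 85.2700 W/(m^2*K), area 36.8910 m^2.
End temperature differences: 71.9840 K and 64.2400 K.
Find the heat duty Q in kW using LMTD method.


LMTD = 68.0386 K
Q = 85.2700 * 36.8910 * 68.0386 = 214028.6139 W = 214.0286 kW

214.0286 kW


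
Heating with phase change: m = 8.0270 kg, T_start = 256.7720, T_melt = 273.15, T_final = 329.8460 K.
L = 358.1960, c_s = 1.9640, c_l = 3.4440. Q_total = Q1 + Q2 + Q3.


Q1 (sensible, solid) = 8.0270 * 1.9640 * 16.3780 = 258.1996 kJ
Q2 (latent) = 8.0270 * 358.1960 = 2875.2393 kJ
Q3 (sensible, liquid) = 8.0270 * 3.4440 * 56.6960 = 1567.3602 kJ
Q_total = 4700.7992 kJ

4700.7992 kJ


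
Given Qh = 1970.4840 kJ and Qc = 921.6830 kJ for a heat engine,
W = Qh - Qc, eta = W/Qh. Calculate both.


W = 1970.4840 - 921.6830 = 1048.8010 kJ
eta = 1048.8010 / 1970.4840 = 0.5323 = 53.2256%

W = 1048.8010 kJ, eta = 53.2256%


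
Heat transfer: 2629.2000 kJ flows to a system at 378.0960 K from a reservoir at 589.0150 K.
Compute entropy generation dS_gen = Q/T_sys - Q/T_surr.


dS_sys = 2629.2000/378.0960 = 6.9538 kJ/K
dS_surr = -2629.2000/589.0150 = -4.4637 kJ/K
dS_gen = 6.9538 - 4.4637 = 2.4901 kJ/K (irreversible)

dS_gen = 2.4901 kJ/K, irreversible


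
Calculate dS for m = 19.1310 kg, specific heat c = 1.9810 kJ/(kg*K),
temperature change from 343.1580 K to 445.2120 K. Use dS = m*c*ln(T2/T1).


T2/T1 = 1.2974
ln(T2/T1) = 0.2604
dS = 19.1310 * 1.9810 * 0.2604 = 9.8672 kJ/K

9.8672 kJ/K


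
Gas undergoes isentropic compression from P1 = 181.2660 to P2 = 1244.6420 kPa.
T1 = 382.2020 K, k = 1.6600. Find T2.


(k-1)/k = 0.3976
(P2/P1)^exp = 2.1512
T2 = 382.2020 * 2.1512 = 822.1820 K

822.1820 K


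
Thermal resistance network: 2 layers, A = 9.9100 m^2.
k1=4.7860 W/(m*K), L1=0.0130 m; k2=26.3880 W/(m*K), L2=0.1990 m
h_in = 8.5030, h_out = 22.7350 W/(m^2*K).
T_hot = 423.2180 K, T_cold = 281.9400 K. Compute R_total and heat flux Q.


R_conv_in = 1/(8.5030*9.9100) = 0.0119
R_1 = 0.0130/(4.7860*9.9100) = 0.0003
R_2 = 0.1990/(26.3880*9.9100) = 0.0008
R_conv_out = 1/(22.7350*9.9100) = 0.0044
R_total = 0.0173 K/W
Q = 141.2780 / 0.0173 = 8147.1049 W

R_total = 0.0173 K/W, Q = 8147.1049 W


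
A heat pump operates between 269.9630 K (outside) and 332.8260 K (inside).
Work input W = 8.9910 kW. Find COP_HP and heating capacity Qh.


COP = 332.8260 / 62.8630 = 5.2945
Qh = 5.2945 * 8.9910 = 47.6025 kW

COP = 5.2945, Qh = 47.6025 kW


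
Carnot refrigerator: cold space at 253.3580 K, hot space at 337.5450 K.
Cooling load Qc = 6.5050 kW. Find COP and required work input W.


COP = 253.3580 / 84.1870 = 3.0095
W = 6.5050 / 3.0095 = 2.1615 kW

COP = 3.0095, W = 2.1615 kW


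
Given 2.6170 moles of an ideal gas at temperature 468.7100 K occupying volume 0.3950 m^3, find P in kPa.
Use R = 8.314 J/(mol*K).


P = nRT/V = 2.6170 * 8.314 * 468.7100 / 0.3950
= 10198.0694 / 0.3950 = 25817.8972 Pa = 25.8179 kPa

25.8179 kPa


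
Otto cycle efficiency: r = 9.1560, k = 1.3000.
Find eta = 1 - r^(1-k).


r^(k-1) = 1.9432
eta = 1 - 1/1.9432 = 0.4854 = 48.5378%

48.5378%


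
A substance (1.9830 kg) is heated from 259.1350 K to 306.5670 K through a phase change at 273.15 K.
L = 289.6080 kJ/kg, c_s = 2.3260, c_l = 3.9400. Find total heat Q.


Q1 (sensible, solid) = 1.9830 * 2.3260 * 14.0150 = 64.6436 kJ
Q2 (latent) = 1.9830 * 289.6080 = 574.2927 kJ
Q3 (sensible, liquid) = 1.9830 * 3.9400 * 33.4170 = 261.0877 kJ
Q_total = 900.0240 kJ

900.0240 kJ


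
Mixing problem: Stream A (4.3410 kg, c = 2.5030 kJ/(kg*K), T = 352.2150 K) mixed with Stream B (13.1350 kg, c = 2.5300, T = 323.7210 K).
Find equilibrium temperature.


num = 14584.7508
den = 44.0971
Tf = 330.7419 K

330.7419 K


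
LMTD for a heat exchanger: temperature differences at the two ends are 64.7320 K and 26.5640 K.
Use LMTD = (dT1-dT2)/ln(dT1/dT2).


dT1/dT2 = 2.4368
ln(dT1/dT2) = 0.8907
LMTD = 38.1680 / 0.8907 = 42.8517 K

42.8517 K


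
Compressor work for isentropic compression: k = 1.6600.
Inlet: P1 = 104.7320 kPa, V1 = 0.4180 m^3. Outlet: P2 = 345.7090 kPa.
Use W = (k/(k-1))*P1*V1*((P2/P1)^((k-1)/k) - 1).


(k-1)/k = 0.3976
(P2/P1)^exp = 1.6077
W = 2.5152 * 104.7320 * 0.4180 * (1.6077 - 1) = 66.9119 kJ

66.9119 kJ


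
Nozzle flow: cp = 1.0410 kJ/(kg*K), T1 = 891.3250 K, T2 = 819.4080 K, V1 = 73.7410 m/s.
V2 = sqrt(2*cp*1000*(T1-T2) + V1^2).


dT = 71.9170 K
2*cp*1000*dT = 149731.1940
V1^2 = 5437.7351
V2 = sqrt(155168.9291) = 393.9149 m/s

393.9149 m/s


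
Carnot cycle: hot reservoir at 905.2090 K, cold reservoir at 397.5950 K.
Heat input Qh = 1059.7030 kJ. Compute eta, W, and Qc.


eta = 1 - 397.5950/905.2090 = 0.5608
W = 0.5608 * 1059.7030 = 594.2496 kJ
Qc = 1059.7030 - 594.2496 = 465.4534 kJ

eta = 56.0770%, W = 594.2496 kJ, Qc = 465.4534 kJ


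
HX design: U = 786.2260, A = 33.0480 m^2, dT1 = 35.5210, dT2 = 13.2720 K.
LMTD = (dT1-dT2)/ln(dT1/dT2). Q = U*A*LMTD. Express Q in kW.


LMTD = 22.6000 K
Q = 786.2260 * 33.0480 * 22.6000 = 587221.1486 W = 587.2211 kW

587.2211 kW


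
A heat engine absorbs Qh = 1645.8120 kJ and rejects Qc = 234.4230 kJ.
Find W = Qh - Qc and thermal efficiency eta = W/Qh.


W = 1645.8120 - 234.4230 = 1411.3890 kJ
eta = 1411.3890 / 1645.8120 = 0.8576 = 85.7564%

W = 1411.3890 kJ, eta = 85.7564%


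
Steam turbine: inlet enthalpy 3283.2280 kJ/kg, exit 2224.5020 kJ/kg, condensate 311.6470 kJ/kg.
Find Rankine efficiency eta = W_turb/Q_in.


W = 1058.7260 kJ/kg
Q_in = 2971.5810 kJ/kg
eta = 0.3563 = 35.6284%

eta = 35.6284%


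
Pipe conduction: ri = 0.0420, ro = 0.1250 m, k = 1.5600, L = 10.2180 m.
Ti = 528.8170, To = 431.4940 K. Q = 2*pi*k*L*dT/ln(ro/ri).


dT = 97.3230 K
ln(ro/ri) = 1.0906
Q = 2*pi*1.5600*10.2180*97.3230 / 1.0906 = 8937.2270 W

8937.2270 W


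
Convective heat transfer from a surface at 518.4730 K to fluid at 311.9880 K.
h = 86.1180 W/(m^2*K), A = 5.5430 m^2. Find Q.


dT = 206.4850 K
Q = 86.1180 * 5.5430 * 206.4850 = 98566.0430 W

98566.0430 W


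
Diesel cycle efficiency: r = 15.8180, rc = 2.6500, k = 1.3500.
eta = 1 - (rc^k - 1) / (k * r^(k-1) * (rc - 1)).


r^(k-1) = 2.6285
rc^k = 3.7272
eta = 0.5342 = 53.4205%

53.4205%
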